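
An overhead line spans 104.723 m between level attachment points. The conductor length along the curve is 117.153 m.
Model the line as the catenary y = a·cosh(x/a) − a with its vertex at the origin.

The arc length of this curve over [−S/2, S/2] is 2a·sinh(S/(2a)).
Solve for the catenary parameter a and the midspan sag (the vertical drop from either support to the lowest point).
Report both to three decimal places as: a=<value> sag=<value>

seed: a₀ = √(S³/(24(L−S))) = √(104.723³/(24·12.430)) = 62.047163
iter 1: u=0.843898  f(a)=+4.502e-01  f'(a)=-4.299e-01  a ← 62.047163 − (+4.502e-01/-4.299e-01) = 63.094281
iter 2: u=0.829893  f(a)=+1.165e-02  f'(a)=-4.079e-01  a ← 63.094281 − (+1.165e-02/-4.079e-01) = 63.122838
iter 3: u=0.829518  f(a)=+8.260e-06  f'(a)=-4.074e-01  a ← 63.122838 − (+8.260e-06/-4.074e-01) = 63.122858
iter 4: u=0.829517  f(a)=+4.192e-12  f'(a)=-4.074e-01  a ← 63.122858 − (+4.192e-12/-4.074e-01) = 63.122858
converged: |Δa| < 1e-12 after 4 iterations
sag = a·(cosh(S/(2a)) − 1) = 63.122858·(cosh(0.829517) − 1) = 22.991610
T_max/T_min = cosh(S/(2a)) = 1.364236

a=63.123 sag=22.992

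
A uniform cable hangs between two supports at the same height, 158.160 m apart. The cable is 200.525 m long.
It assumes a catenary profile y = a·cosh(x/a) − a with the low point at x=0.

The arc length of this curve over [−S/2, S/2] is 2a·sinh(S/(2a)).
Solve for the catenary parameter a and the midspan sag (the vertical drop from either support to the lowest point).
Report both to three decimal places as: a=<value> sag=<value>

seed: a₀ = √(S³/(24(L−S))) = √(158.160³/(24·42.365)) = 62.378619
iter 1: u=1.267742  f(a)=+3.538e+00  f'(a)=-1.590e+00  a ← 62.378619 − (+3.538e+00/-1.590e+00) = 64.604185
iter 2: u=1.224069  f(a)=+1.981e-01  f'(a)=-1.416e+00  a ← 64.604185 − (+1.981e-01/-1.416e+00) = 64.744115
iter 3: u=1.221424  f(a)=+7.032e-04  f'(a)=-1.406e+00  a ← 64.744115 − (+7.032e-04/-1.406e+00) = 64.744615
iter 4: u=1.221414  f(a)=+8.926e-09  f'(a)=-1.406e+00  a ← 64.744615 − (+8.926e-09/-1.406e+00) = 64.744615
iter 5: u=1.221414  f(a)=+2.842e-14  f'(a)=-1.406e+00  a ← 64.744615 − (+2.842e-14/-1.406e+00) = 64.744615
converged: |Δa| < 1e-12 after 5 iterations
sag = a·(cosh(S/(2a)) − 1) = 64.744615·(cosh(1.221414) − 1) = 54.605433
T_max/T_min = cosh(S/(2a)) = 1.843397

a=64.745 sag=54.605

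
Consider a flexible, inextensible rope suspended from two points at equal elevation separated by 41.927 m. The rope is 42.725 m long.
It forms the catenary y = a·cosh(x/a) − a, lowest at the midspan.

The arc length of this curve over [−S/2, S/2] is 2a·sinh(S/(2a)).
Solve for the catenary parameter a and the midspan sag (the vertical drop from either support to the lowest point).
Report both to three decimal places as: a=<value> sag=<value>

seed: a₀ = √(S³/(24(L−S))) = √(41.927³/(24·0.798)) = 62.034547
iter 1: u=0.337933  f(a)=+4.569e-03  f'(a)=-2.602e-02  a ← 62.034547 − (+4.569e-03/-2.602e-02) = 62.210123
iter 2: u=0.336979  f(a)=+1.947e-05  f'(a)=-2.580e-02  a ← 62.210123 − (+1.947e-05/-2.580e-02) = 62.210877
iter 3: u=0.336975  f(a)=+3.569e-10  f'(a)=-2.580e-02  a ← 62.210877 − (+3.569e-10/-2.580e-02) = 62.210877
iter 4: u=0.336975  f(a)=+0.000e+00  f'(a)=-2.580e-02  a ← 62.210877 − (+0.000e+00/-2.580e-02) = 62.210877
converged: |Δa| < 1e-12 after 4 iterations
sag = a·(cosh(S/(2a)) − 1) = 62.210877·(cosh(0.336975) − 1) = 3.565636
T_max/T_min = cosh(S/(2a)) = 1.057315

a=62.211 sag=3.566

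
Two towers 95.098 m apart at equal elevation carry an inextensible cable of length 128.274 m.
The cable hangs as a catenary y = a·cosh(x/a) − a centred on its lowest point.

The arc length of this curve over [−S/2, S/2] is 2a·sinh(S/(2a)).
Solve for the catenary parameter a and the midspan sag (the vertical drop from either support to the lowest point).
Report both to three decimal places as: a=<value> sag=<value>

a=34.463 sag=38.346

seed: a₀ = √(S³/(24(L−S))) = √(95.098³/(24·33.176)) = 32.865439
iter 1: u=1.446778  f(a)=+3.650e+00  f'(a)=-2.474e+00  a ← 32.865439 − (+3.650e+00/-2.474e+00) = 34.340712
iter 2: u=1.384625  f(a)=+2.602e-01  f'(a)=-2.133e+00  a ← 34.340712 − (+2.602e-01/-2.133e+00) = 34.462683
iter 3: u=1.379724  f(a)=+1.546e-03  f'(a)=-2.108e+00  a ← 34.462683 − (+1.546e-03/-2.108e+00) = 34.463416
iter 4: u=1.379695  f(a)=+5.530e-08  f'(a)=-2.108e+00  a ← 34.463416 − (+5.530e-08/-2.108e+00) = 34.463416
iter 5: u=1.379695  f(a)=+0.000e+00  f'(a)=-2.108e+00  a ← 34.463416 − (+0.000e+00/-2.108e+00) = 34.463416
converged: |Δa| < 1e-12 after 5 iterations
sag = a·(cosh(S/(2a)) − 1) = 34.463416·(cosh(1.379695) − 1) = 38.346486
T_max/T_min = cosh(S/(2a)) = 2.112672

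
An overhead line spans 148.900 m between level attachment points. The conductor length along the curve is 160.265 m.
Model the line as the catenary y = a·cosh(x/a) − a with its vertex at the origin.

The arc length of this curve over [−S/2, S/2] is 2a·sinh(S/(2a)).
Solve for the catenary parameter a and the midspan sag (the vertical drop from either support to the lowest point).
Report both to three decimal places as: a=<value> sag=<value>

seed: a₀ = √(S³/(24(L−S))) = √(148.900³/(24·11.365)) = 110.014950
iter 1: u=0.676726  f(a)=+2.631e-01  f'(a)=-2.162e-01  a ← 110.014950 − (+2.631e-01/-2.162e-01) = 111.231688
iter 2: u=0.669324  f(a)=+4.428e-03  f'(a)=-2.090e-01  a ← 111.231688 − (+4.428e-03/-2.090e-01) = 111.252876
iter 3: u=0.669196  f(a)=+1.302e-06  f'(a)=-2.089e-01  a ← 111.252876 − (+1.302e-06/-2.089e-01) = 111.252882
iter 4: u=0.669196  f(a)=+1.137e-13  f'(a)=-2.089e-01  a ← 111.252882 − (+1.137e-13/-2.089e-01) = 111.252882
converged: |Δa| < 1e-12 after 4 iterations
sag = a·(cosh(S/(2a)) − 1) = 111.252882·(cosh(0.669196) − 1) = 25.854453
T_max/T_min = cosh(S/(2a)) = 1.232394

a=111.253 sag=25.854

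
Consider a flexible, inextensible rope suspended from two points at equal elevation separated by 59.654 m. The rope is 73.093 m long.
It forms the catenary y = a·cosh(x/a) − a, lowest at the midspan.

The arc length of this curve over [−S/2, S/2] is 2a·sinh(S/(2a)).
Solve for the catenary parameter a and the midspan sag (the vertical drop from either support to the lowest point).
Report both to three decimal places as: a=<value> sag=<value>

seed: a₀ = √(S³/(24(L−S))) = √(59.654³/(24·13.439)) = 25.654896
iter 1: u=1.162624  f(a)=+9.381e-01  f'(a)=-1.196e+00  a ← 25.654896 − (+9.381e-01/-1.196e+00) = 26.439029
iter 2: u=1.128143  f(a)=+4.473e-02  f'(a)=-1.085e+00  a ← 26.439029 − (+4.473e-02/-1.085e+00) = 26.480263
iter 3: u=1.126386  f(a)=+1.129e-04  f'(a)=-1.079e+00  a ← 26.480263 − (+1.129e-04/-1.079e+00) = 26.480367
iter 4: u=1.126382  f(a)=+7.242e-10  f'(a)=-1.079e+00  a ← 26.480367 − (+7.242e-10/-1.079e+00) = 26.480367
iter 5: u=1.126382  f(a)=+0.000e+00  f'(a)=-1.079e+00  a ← 26.480367 − (+0.000e+00/-1.079e+00) = 26.480367
converged: |Δa| < 1e-12 after 5 iterations
sag = a·(cosh(S/(2a)) − 1) = 26.480367·(cosh(1.126382) − 1) = 18.651180
T_max/T_min = cosh(S/(2a)) = 1.704340

a=26.480 sag=18.651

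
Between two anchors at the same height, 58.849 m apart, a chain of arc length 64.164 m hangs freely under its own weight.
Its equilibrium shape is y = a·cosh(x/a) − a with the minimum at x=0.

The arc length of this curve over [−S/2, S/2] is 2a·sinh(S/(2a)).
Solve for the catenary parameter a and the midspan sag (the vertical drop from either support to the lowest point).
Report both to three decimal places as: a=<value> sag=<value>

a=40.502 sag=11.167

seed: a₀ = √(S³/(24(L−S))) = √(58.849³/(24·5.315)) = 39.971586
iter 1: u=0.736135  f(a)=+1.459e-01  f'(a)=-2.806e-01  a ← 39.971586 − (+1.459e-01/-2.806e-01) = 40.491416
iter 2: u=0.726685  f(a)=+2.895e-03  f'(a)=-2.696e-01  a ← 40.491416 − (+2.895e-03/-2.696e-01) = 40.502152
iter 3: u=0.726492  f(a)=+1.191e-06  f'(a)=-2.694e-01  a ← 40.502152 − (+1.191e-06/-2.694e-01) = 40.502157
iter 4: u=0.726492  f(a)=+1.990e-13  f'(a)=-2.694e-01  a ← 40.502157 − (+1.990e-13/-2.694e-01) = 40.502157
converged: |Δa| < 1e-12 after 4 iterations
sag = a·(cosh(S/(2a)) − 1) = 40.502157·(cosh(0.726492) − 1) = 11.166784
T_max/T_min = cosh(S/(2a)) = 1.275708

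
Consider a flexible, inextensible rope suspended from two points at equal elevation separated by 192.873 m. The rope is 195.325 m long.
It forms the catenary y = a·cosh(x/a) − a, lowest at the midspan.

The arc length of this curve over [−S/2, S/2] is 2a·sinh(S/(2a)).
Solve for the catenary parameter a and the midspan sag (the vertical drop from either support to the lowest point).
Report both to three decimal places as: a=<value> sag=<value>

a=349.837 sag=13.376

seed: a₀ = √(S³/(24(L−S))) = √(192.873³/(24·2.452)) = 349.173519
iter 1: u=0.276185  f(a)=+9.369e-03  f'(a)=-1.415e-02  a ← 349.173519 − (+9.369e-03/-1.415e-02) = 349.835524
iter 2: u=0.275662  f(a)=+2.671e-05  f'(a)=-1.407e-02  a ← 349.835524 − (+2.671e-05/-1.407e-02) = 349.837422
iter 3: u=0.275661  f(a)=+2.185e-10  f'(a)=-1.407e-02  a ← 349.837422 − (+2.185e-10/-1.407e-02) = 349.837422
iter 4: u=0.275661  f(a)=+2.842e-14  f'(a)=-1.407e-02  a ← 349.837422 − (+2.842e-14/-1.407e-02) = 349.837422
converged: |Δa| < 1e-12 after 4 iterations
sag = a·(cosh(S/(2a)) − 1) = 349.837422·(cosh(0.275661) − 1) = 13.376270
T_max/T_min = cosh(S/(2a)) = 1.038236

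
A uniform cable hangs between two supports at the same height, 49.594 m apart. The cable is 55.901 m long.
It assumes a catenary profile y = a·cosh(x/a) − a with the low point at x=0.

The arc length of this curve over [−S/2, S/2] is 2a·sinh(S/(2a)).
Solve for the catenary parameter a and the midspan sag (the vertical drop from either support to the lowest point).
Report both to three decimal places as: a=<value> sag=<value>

a=28.914 sag=11.301

seed: a₀ = √(S³/(24(L−S))) = √(49.594³/(24·6.307)) = 28.387469
iter 1: u=0.873519  f(a)=+2.450e-01  f'(a)=-4.792e-01  a ← 28.387469 − (+2.450e-01/-4.792e-01) = 28.898831
iter 2: u=0.858062  f(a)=+6.778e-03  f'(a)=-4.530e-01  a ← 28.898831 − (+6.778e-03/-4.530e-01) = 28.913793
iter 3: u=0.857618  f(a)=+5.513e-06  f'(a)=-4.523e-01  a ← 28.913793 − (+5.513e-06/-4.523e-01) = 28.913805
iter 4: u=0.857618  f(a)=+3.652e-12  f'(a)=-4.523e-01  a ← 28.913805 − (+3.652e-12/-4.523e-01) = 28.913805
converged: |Δa| < 1e-12 after 4 iterations
sag = a·(cosh(S/(2a)) − 1) = 28.913805·(cosh(0.857618) − 1) = 11.301100
T_max/T_min = cosh(S/(2a)) = 1.390855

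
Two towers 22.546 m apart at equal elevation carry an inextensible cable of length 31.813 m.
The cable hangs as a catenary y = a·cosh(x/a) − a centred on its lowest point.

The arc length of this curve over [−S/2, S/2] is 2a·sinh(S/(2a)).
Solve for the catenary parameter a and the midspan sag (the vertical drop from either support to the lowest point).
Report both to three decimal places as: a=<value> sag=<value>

a=7.585 sag=10.037

seed: a₀ = √(S³/(24(L−S))) = √(22.546³/(24·9.267)) = 7.178423
iter 1: u=1.570401  f(a)=+1.212e+00  f'(a)=-3.277e+00  a ← 7.178423 − (+1.212e+00/-3.277e+00) = 7.548276
iter 2: u=1.493454  f(a)=+9.998e-02  f'(a)=-2.757e+00  a ← 7.548276 − (+9.998e-02/-2.757e+00) = 7.584539
iter 3: u=1.486313  f(a)=+8.153e-04  f'(a)=-2.712e+00  a ← 7.584539 − (+8.153e-04/-2.712e+00) = 7.584840
iter 4: u=1.486254  f(a)=+5.520e-08  f'(a)=-2.712e+00  a ← 7.584840 − (+5.520e-08/-2.712e+00) = 7.584840
iter 5: u=1.486254  f(a)=+3.553e-15  f'(a)=-2.712e+00  a ← 7.584840 − (+3.553e-15/-2.712e+00) = 7.584840
converged: |Δa| < 1e-12 after 5 iterations
sag = a·(cosh(S/(2a)) − 1) = 7.584840·(cosh(1.486254) − 1) = 10.037491
T_max/T_min = cosh(S/(2a)) = 2.323362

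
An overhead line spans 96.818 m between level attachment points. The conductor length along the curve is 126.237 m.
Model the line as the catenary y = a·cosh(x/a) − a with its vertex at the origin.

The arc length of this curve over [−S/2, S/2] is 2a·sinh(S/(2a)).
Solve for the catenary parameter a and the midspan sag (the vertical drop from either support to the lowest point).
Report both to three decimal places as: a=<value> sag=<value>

seed: a₀ = √(S³/(24(L−S))) = √(96.818³/(24·29.419)) = 35.852099
iter 1: u=1.350242  f(a)=+2.801e+00  f'(a)=-1.960e+00  a ← 35.852099 − (+2.801e+00/-1.960e+00) = 37.280914
iter 2: u=1.298493  f(a)=+1.762e-01  f'(a)=-1.721e+00  a ← 37.280914 − (+1.762e-01/-1.721e+00) = 37.383274
iter 3: u=1.294937  f(a)=+8.001e-04  f'(a)=-1.705e+00  a ← 37.383274 − (+8.001e-04/-1.705e+00) = 37.383743
iter 4: u=1.294921  f(a)=+1.667e-08  f'(a)=-1.705e+00  a ← 37.383743 − (+1.667e-08/-1.705e+00) = 37.383743
iter 5: u=1.294921  f(a)=-1.421e-14  f'(a)=-1.705e+00  a ← 37.383743 − (-1.421e-14/-1.705e+00) = 37.383743
converged: |Δa| < 1e-12 after 5 iterations
sag = a·(cosh(S/(2a)) − 1) = 37.383743·(cosh(1.294921) − 1) = 35.974891
T_max/T_min = cosh(S/(2a)) = 1.962314

a=37.384 sag=35.975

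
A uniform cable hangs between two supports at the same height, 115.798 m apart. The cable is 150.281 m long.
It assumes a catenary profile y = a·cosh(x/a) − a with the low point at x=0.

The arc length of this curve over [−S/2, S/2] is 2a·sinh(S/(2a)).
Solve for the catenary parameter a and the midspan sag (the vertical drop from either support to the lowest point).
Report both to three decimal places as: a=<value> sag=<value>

seed: a₀ = √(S³/(24(L−S))) = √(115.798³/(24·34.483)) = 43.315511
iter 1: u=1.336681  f(a)=+3.215e+00  f'(a)=-1.895e+00  a ← 43.315511 − (+3.215e+00/-1.895e+00) = 45.011662
iter 2: u=1.286311  f(a)=+1.985e-01  f'(a)=-1.668e+00  a ← 45.011662 − (+1.985e-01/-1.668e+00) = 45.130659
iter 3: u=1.282919  f(a)=+8.666e-04  f'(a)=-1.653e+00  a ← 45.130659 − (+8.666e-04/-1.653e+00) = 45.131183
iter 4: u=1.282905  f(a)=+1.668e-08  f'(a)=-1.653e+00  a ← 45.131183 − (+1.668e-08/-1.653e+00) = 45.131183
iter 5: u=1.282905  f(a)=-2.842e-14  f'(a)=-1.653e+00  a ← 45.131183 − (-2.842e-14/-1.653e+00) = 45.131183
converged: |Δa| < 1e-12 after 5 iterations
sag = a·(cosh(S/(2a)) − 1) = 45.131183·(cosh(1.282905) − 1) = 42.521075
T_max/T_min = cosh(S/(2a)) = 1.942166

a=45.131 sag=42.521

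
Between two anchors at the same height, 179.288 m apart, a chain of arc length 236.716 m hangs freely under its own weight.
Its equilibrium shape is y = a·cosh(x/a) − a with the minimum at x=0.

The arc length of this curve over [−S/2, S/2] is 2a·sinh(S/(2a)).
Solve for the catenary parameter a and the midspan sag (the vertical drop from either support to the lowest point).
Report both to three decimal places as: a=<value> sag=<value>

a=67.566 sag=68.720

seed: a₀ = √(S³/(24(L−S))) = √(179.288³/(24·57.428)) = 64.663524
iter 1: u=1.386315  f(a)=+5.778e+00  f'(a)=-2.142e+00  a ← 64.663524 − (+5.778e+00/-2.142e+00) = 67.361104
iter 2: u=1.330798  f(a)=+3.812e-01  f'(a)=-1.868e+00  a ← 67.361104 − (+3.812e-01/-1.868e+00) = 67.565217
iter 3: u=1.326777  f(a)=+1.919e-03  f'(a)=-1.849e+00  a ← 67.565217 − (+1.919e-03/-1.849e+00) = 67.566255
iter 4: u=1.326757  f(a)=+4.916e-08  f'(a)=-1.849e+00  a ← 67.566255 − (+4.916e-08/-1.849e+00) = 67.566255
iter 5: u=1.326757  f(a)=-2.842e-14  f'(a)=-1.849e+00  a ← 67.566255 − (-2.842e-14/-1.849e+00) = 67.566255
converged: |Δa| < 1e-12 after 5 iterations
sag = a·(cosh(S/(2a)) − 1) = 67.566255·(cosh(1.326757) − 1) = 68.719529
T_max/T_min = cosh(S/(2a)) = 2.017069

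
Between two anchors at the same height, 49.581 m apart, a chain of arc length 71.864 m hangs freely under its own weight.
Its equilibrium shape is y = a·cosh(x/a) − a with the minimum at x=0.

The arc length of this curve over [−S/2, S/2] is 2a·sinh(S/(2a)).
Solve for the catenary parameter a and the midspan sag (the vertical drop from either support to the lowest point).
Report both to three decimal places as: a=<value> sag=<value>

seed: a₀ = √(S³/(24(L−S))) = √(49.581³/(24·22.283)) = 15.096646
iter 1: u=1.642120  f(a)=+3.205e+00  f'(a)=-3.829e+00  a ← 15.096646 − (+3.205e+00/-3.829e+00) = 15.933659
iter 2: u=1.555857  f(a)=+2.858e-01  f'(a)=-3.174e+00  a ← 15.933659 − (+2.858e-01/-3.174e+00) = 16.023723
iter 3: u=1.547112  f(a)=+2.766e-03  f'(a)=-3.112e+00  a ← 16.023723 − (+2.766e-03/-3.112e+00) = 16.024612
iter 4: u=1.547027  f(a)=+2.645e-07  f'(a)=-3.112e+00  a ← 16.024612 − (+2.645e-07/-3.112e+00) = 16.024612
iter 5: u=1.547027  f(a)=+1.421e-14  f'(a)=-3.112e+00  a ← 16.024612 − (+1.421e-14/-3.112e+00) = 16.024612
converged: |Δa| < 1e-12 after 5 iterations
sag = a·(cosh(S/(2a)) − 1) = 16.024612·(cosh(1.547027) − 1) = 23.318708
T_max/T_min = cosh(S/(2a)) = 2.455181

a=16.025 sag=23.319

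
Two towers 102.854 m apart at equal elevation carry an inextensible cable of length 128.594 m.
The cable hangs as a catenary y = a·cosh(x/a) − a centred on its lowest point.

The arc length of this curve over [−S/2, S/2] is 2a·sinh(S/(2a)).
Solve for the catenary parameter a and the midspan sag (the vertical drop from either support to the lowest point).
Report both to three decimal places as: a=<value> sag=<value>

a=43.461 sag=34.147

seed: a₀ = √(S³/(24(L−S))) = √(102.854³/(24·25.740)) = 41.968349
iter 1: u=1.225376  f(a)=+2.003e+00  f'(a)=-1.421e+00  a ← 41.968349 − (+2.003e+00/-1.421e+00) = 43.377966
iter 2: u=1.185556  f(a)=+1.053e-01  f'(a)=-1.275e+00  a ← 43.377966 − (+1.053e-01/-1.275e+00) = 43.460582
iter 3: u=1.183302  f(a)=+3.272e-04  f'(a)=-1.267e+00  a ← 43.460582 − (+3.272e-04/-1.267e+00) = 43.460841
iter 4: u=1.183295  f(a)=+3.177e-09  f'(a)=-1.267e+00  a ← 43.460841 − (+3.177e-09/-1.267e+00) = 43.460841
iter 5: u=1.183295  f(a)=-2.842e-14  f'(a)=-1.267e+00  a ← 43.460841 − (-2.842e-14/-1.267e+00) = 43.460841
converged: |Δa| < 1e-12 after 5 iterations
sag = a·(cosh(S/(2a)) − 1) = 43.460841·(cosh(1.183295) − 1) = 34.146819
T_max/T_min = cosh(S/(2a)) = 1.785692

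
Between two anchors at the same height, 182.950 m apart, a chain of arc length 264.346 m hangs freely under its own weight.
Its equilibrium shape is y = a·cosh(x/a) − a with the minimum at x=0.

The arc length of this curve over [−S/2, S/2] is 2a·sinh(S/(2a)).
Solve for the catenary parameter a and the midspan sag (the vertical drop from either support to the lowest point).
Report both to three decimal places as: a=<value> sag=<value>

a=59.397 sag=85.509

seed: a₀ = √(S³/(24(L−S))) = √(182.950³/(24·81.396)) = 55.987551
iter 1: u=1.633845  f(a)=+1.158e+01  f'(a)=-3.762e+00  a ← 55.987551 − (+1.158e+01/-3.762e+00) = 59.066260
iter 2: u=1.548684  f(a)=+1.024e+00  f'(a)=-3.123e+00  a ← 59.066260 − (+1.024e+00/-3.123e+00) = 59.394069
iter 3: u=1.540137  f(a)=+9.717e-03  f'(a)=-3.064e+00  a ← 59.394069 − (+9.717e-03/-3.064e+00) = 59.397240
iter 4: u=1.540055  f(a)=+8.937e-07  f'(a)=-3.064e+00  a ← 59.397240 − (+8.937e-07/-3.064e+00) = 59.397240
iter 5: u=1.540055  f(a)=+0.000e+00  f'(a)=-3.064e+00  a ← 59.397240 − (+0.000e+00/-3.064e+00) = 59.397240
converged: |Δa| < 1e-12 after 5 iterations
sag = a·(cosh(S/(2a)) − 1) = 59.397240·(cosh(1.540055) − 1) = 85.508709
T_max/T_min = cosh(S/(2a)) = 2.439607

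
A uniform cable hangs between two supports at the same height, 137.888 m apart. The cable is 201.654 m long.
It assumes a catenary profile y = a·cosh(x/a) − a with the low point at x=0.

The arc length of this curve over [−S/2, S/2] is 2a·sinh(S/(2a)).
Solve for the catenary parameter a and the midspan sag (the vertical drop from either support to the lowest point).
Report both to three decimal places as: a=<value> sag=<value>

seed: a₀ = √(S³/(24(L−S))) = √(137.888³/(24·63.766)) = 41.389435
iter 1: u=1.665739  f(a)=+9.454e+00  f'(a)=-4.025e+00  a ← 41.389435 − (+9.454e+00/-4.025e+00) = 43.738015
iter 2: u=1.576295  f(a)=+8.644e-01  f'(a)=-3.320e+00  a ← 43.738015 − (+8.644e-01/-3.320e+00) = 43.998361
iter 3: u=1.566967  f(a)=+8.832e-03  f'(a)=-3.253e+00  a ← 43.998361 − (+8.832e-03/-3.253e+00) = 44.001076
iter 4: u=1.566871  f(a)=+9.428e-07  f'(a)=-3.252e+00  a ← 44.001076 − (+9.428e-07/-3.252e+00) = 44.001076
iter 5: u=1.566871  f(a)=+2.842e-14  f'(a)=-3.252e+00  a ← 44.001076 − (+2.842e-14/-3.252e+00) = 44.001076
converged: |Δa| < 1e-12 after 5 iterations
sag = a·(cosh(S/(2a)) − 1) = 44.001076·(cosh(1.566871) − 1) = 66.008826
T_max/T_min = cosh(S/(2a)) = 2.500164

a=44.001 sag=66.009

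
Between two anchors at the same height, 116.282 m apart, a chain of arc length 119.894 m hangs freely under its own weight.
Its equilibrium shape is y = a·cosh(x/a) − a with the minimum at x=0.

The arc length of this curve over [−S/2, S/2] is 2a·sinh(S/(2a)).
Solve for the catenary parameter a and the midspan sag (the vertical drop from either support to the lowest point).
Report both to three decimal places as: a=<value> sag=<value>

seed: a₀ = √(S³/(24(L−S))) = √(116.282³/(24·3.612)) = 134.675702
iter 1: u=0.431711  f(a)=+3.381e-02  f'(a)=-5.465e-02  a ← 134.675702 − (+3.381e-02/-5.465e-02) = 135.294389
iter 2: u=0.429737  f(a)=+2.344e-04  f'(a)=-5.389e-02  a ← 135.294389 − (+2.344e-04/-5.389e-02) = 135.298738
iter 3: u=0.429723  f(a)=+1.144e-08  f'(a)=-5.389e-02  a ← 135.298738 − (+1.144e-08/-5.389e-02) = 135.298738
iter 4: u=0.429723  f(a)=+2.842e-14  f'(a)=-5.389e-02  a ← 135.298738 − (+2.842e-14/-5.389e-02) = 135.298738
converged: |Δa| < 1e-12 after 4 iterations
sag = a·(cosh(S/(2a)) − 1) = 135.298738·(cosh(0.429723) − 1) = 12.685691
T_max/T_min = cosh(S/(2a)) = 1.093761

a=135.299 sag=12.686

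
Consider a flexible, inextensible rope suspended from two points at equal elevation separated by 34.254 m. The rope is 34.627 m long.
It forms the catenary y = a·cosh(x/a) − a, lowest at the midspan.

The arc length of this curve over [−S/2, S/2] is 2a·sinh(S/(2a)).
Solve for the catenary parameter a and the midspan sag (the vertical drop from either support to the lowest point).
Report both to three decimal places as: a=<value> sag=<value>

seed: a₀ = √(S³/(24(L−S))) = √(34.254³/(24·0.373)) = 67.004952
iter 1: u=0.255608  f(a)=+1.220e-03  f'(a)=-1.121e-02  a ← 67.004952 − (+1.220e-03/-1.121e-02) = 67.113855
iter 2: u=0.255193  f(a)=+2.982e-06  f'(a)=-1.115e-02  a ← 67.113855 − (+2.982e-06/-1.115e-02) = 67.114122
iter 3: u=0.255192  f(a)=+1.789e-11  f'(a)=-1.115e-02  a ← 67.114122 − (+1.789e-11/-1.115e-02) = 67.114122
iter 4: u=0.255192  f(a)=+7.105e-15  f'(a)=-1.115e-02  a ← 67.114122 − (+7.105e-15/-1.115e-02) = 67.114122
converged: |Δa| < 1e-12 after 4 iterations
sag = a·(cosh(S/(2a)) − 1) = 67.114122·(cosh(0.255192) − 1) = 2.197224
T_max/T_min = cosh(S/(2a)) = 1.032739

a=67.114 sag=2.197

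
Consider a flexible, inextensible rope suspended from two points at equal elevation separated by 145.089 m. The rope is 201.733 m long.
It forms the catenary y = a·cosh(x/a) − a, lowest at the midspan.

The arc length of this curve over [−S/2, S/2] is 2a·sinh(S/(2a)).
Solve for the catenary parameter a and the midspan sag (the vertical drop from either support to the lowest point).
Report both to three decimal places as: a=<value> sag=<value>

seed: a₀ = √(S³/(24(L−S))) = √(145.089³/(24·56.644)) = 47.398997
iter 1: u=1.530507  f(a)=+7.017e+00  f'(a)=-2.999e+00  a ← 47.398997 − (+7.017e+00/-2.999e+00) = 49.738734
iter 2: u=1.458511  f(a)=+5.530e-01  f'(a)=-2.543e+00  a ← 49.738734 − (+5.530e-01/-2.543e+00) = 49.956177
iter 3: u=1.452163  f(a)=+4.084e-03  f'(a)=-2.506e+00  a ← 49.956177 − (+4.084e-03/-2.506e+00) = 49.957807
iter 4: u=1.452115  f(a)=+2.265e-07  f'(a)=-2.505e+00  a ← 49.957807 − (+2.265e-07/-2.505e+00) = 49.957807
iter 5: u=1.452115  f(a)=-2.842e-14  f'(a)=-2.505e+00  a ← 49.957807 − (-2.842e-14/-2.505e+00) = 49.957807
converged: |Δa| < 1e-12 after 5 iterations
sag = a·(cosh(S/(2a)) − 1) = 49.957807·(cosh(1.452115) − 1) = 62.602547
T_max/T_min = cosh(S/(2a)) = 2.253108

a=49.958 sag=62.603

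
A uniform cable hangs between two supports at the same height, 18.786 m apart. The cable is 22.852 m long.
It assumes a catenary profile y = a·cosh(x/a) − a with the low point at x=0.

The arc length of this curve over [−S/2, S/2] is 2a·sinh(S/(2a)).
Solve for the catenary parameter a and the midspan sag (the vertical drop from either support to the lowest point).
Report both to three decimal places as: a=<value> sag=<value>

a=8.498 sag=5.742

seed: a₀ = √(S³/(24(L−S))) = √(18.786³/(24·4.066)) = 8.242561
iter 1: u=1.139573  f(a)=+2.723e-01  f'(a)=-1.121e+00  a ← 8.242561 − (+2.723e-01/-1.121e+00) = 8.485534
iter 2: u=1.106943  f(a)=+1.251e-02  f'(a)=-1.020e+00  a ← 8.485534 − (+1.251e-02/-1.020e+00) = 8.497794
iter 3: u=1.105346  f(a)=+2.918e-05  f'(a)=-1.015e+00  a ← 8.497794 − (+2.918e-05/-1.015e+00) = 8.497823
iter 4: u=1.105342  f(a)=+1.597e-10  f'(a)=-1.015e+00  a ← 8.497823 − (+1.597e-10/-1.015e+00) = 8.497823
iter 5: u=1.105342  f(a)=+3.553e-15  f'(a)=-1.015e+00  a ← 8.497823 − (+3.553e-15/-1.015e+00) = 8.497823
converged: |Δa| < 1e-12 after 5 iterations
sag = a·(cosh(S/(2a)) − 1) = 8.497823·(cosh(1.105342) − 1) = 5.741786
T_max/T_min = cosh(S/(2a)) = 1.675677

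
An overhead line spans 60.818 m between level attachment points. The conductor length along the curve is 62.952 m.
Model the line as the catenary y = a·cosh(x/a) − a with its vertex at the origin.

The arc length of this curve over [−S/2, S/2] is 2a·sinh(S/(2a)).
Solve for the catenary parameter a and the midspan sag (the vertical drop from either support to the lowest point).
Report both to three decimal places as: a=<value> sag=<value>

seed: a₀ = √(S³/(24(L−S))) = √(60.818³/(24·2.134)) = 66.274334
iter 1: u=0.458835  f(a)=+2.258e-02  f'(a)=-6.577e-02  a ← 66.274334 − (+2.258e-02/-6.577e-02) = 66.617624
iter 2: u=0.456471  f(a)=+1.766e-04  f'(a)=-6.474e-02  a ← 66.617624 − (+1.766e-04/-6.474e-02) = 66.620352
iter 3: u=0.456452  f(a)=+1.100e-08  f'(a)=-6.473e-02  a ← 66.620352 − (+1.100e-08/-6.473e-02) = 66.620352
iter 4: u=0.456452  f(a)=-1.421e-14  f'(a)=-6.473e-02  a ← 66.620352 − (-1.421e-14/-6.473e-02) = 66.620352
converged: |Δa| < 1e-12 after 4 iterations
sag = a·(cosh(S/(2a)) − 1) = 66.620352·(cosh(0.456452) − 1) = 7.061463
T_max/T_min = cosh(S/(2a)) = 1.105996

a=66.620 sag=7.061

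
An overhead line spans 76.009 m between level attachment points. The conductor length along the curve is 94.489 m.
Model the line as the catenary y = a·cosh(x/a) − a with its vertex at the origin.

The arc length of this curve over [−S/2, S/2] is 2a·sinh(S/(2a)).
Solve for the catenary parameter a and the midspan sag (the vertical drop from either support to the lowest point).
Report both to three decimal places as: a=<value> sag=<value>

seed: a₀ = √(S³/(24(L−S))) = √(76.009³/(24·18.480)) = 31.465955
iter 1: u=1.207797  f(a)=+1.396e+00  f'(a)=-1.355e+00  a ← 31.465955 − (+1.396e+00/-1.355e+00) = 32.495888
iter 2: u=1.169517  f(a)=+7.145e-02  f'(a)=-1.220e+00  a ← 32.495888 − (+7.145e-02/-1.220e+00) = 32.554477
iter 3: u=1.167412  f(a)=+2.097e-04  f'(a)=-1.212e+00  a ← 32.554477 − (+2.097e-04/-1.212e+00) = 32.554650
iter 4: u=1.167406  f(a)=+1.817e-09  f'(a)=-1.212e+00  a ← 32.554650 − (+1.817e-09/-1.212e+00) = 32.554650
iter 5: u=1.167406  f(a)=-1.421e-14  f'(a)=-1.212e+00  a ← 32.554650 − (-1.421e-14/-1.212e+00) = 32.554650
converged: |Δa| < 1e-12 after 5 iterations
sag = a·(cosh(S/(2a)) − 1) = 32.554650·(cosh(1.167406) − 1) = 24.819979
T_max/T_min = cosh(S/(2a)) = 1.762410

a=32.555 sag=24.820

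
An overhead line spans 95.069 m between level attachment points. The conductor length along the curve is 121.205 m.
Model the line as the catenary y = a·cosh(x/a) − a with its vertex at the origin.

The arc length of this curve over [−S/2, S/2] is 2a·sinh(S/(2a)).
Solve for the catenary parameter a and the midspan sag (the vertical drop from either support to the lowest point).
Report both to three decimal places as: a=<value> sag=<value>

a=38.450 sag=33.321

seed: a₀ = √(S³/(24(L−S))) = √(95.069³/(24·26.136)) = 37.011203
iter 1: u=1.284327  f(a)=+2.242e+00  f'(a)=-1.659e+00  a ← 37.011203 − (+2.242e+00/-1.659e+00) = 38.362372
iter 2: u=1.239092  f(a)=+1.286e-01  f'(a)=-1.474e+00  a ← 38.362372 − (+1.286e-01/-1.474e+00) = 38.449640
iter 3: u=1.236279  f(a)=+4.804e-04  f'(a)=-1.463e+00  a ← 38.449640 − (+4.804e-04/-1.463e+00) = 38.449969
iter 4: u=1.236269  f(a)=+6.755e-09  f'(a)=-1.463e+00  a ← 38.449969 − (+6.755e-09/-1.463e+00) = 38.449969
iter 5: u=1.236269  f(a)=+0.000e+00  f'(a)=-1.463e+00  a ← 38.449969 − (+0.000e+00/-1.463e+00) = 38.449969
converged: |Δa| < 1e-12 after 5 iterations
sag = a·(cosh(S/(2a)) − 1) = 38.449969·(cosh(1.236269) − 1) = 33.320938
T_max/T_min = cosh(S/(2a)) = 1.866605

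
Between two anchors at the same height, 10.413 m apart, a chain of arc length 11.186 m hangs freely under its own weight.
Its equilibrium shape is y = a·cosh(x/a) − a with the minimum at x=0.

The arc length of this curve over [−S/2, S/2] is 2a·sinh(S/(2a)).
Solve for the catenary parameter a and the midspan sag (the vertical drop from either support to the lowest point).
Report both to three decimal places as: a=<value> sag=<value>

seed: a₀ = √(S³/(24(L−S))) = √(10.413³/(24·0.773)) = 7.801326
iter 1: u=0.667387  f(a)=+1.740e-02  f'(a)=-2.071e-01  a ← 7.801326 − (+1.740e-02/-2.071e-01) = 7.885321
iter 2: u=0.660278  f(a)=+2.850e-04  f'(a)=-2.004e-01  a ← 7.885321 − (+2.850e-04/-2.004e-01) = 7.886743
iter 3: u=0.660158  f(a)=+7.929e-08  f'(a)=-2.003e-01  a ← 7.886743 − (+7.929e-08/-2.003e-01) = 7.886743
iter 4: u=0.660158  f(a)=+7.105e-15  f'(a)=-2.003e-01  a ← 7.886743 − (+7.105e-15/-2.003e-01) = 7.886743
converged: |Δa| < 1e-12 after 4 iterations
sag = a·(cosh(S/(2a)) − 1) = 7.886743·(cosh(0.660158) − 1) = 1.781885
T_max/T_min = cosh(S/(2a)) = 1.225934

a=7.887 sag=1.782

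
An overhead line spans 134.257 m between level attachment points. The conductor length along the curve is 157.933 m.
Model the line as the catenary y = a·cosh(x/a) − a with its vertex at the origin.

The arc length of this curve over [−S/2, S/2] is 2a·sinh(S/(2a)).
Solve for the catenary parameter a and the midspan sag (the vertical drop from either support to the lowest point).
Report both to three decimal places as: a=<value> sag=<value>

seed: a₀ = √(S³/(24(L−S))) = √(134.257³/(24·23.676)) = 65.259782
iter 1: u=1.028635  f(a)=+1.285e+00  f'(a)=-8.053e-01  a ← 65.259782 − (+1.285e+00/-8.053e-01) = 66.854903
iter 2: u=1.004092  f(a)=+4.861e-02  f'(a)=-7.454e-01  a ← 66.854903 − (+4.861e-02/-7.454e-01) = 66.920109
iter 3: u=1.003114  f(a)=+7.565e-05  f'(a)=-7.431e-01  a ← 66.920109 − (+7.565e-05/-7.431e-01) = 66.920211
iter 4: u=1.003112  f(a)=+1.839e-10  f'(a)=-7.431e-01  a ← 66.920211 − (+1.839e-10/-7.431e-01) = 66.920211
iter 5: u=1.003112  f(a)=+0.000e+00  f'(a)=-7.431e-01  a ← 66.920211 − (+0.000e+00/-7.431e-01) = 66.920211
converged: |Δa| < 1e-12 after 5 iterations
sag = a·(cosh(S/(2a)) − 1) = 66.920211·(cosh(1.003112) − 1) = 36.588353
T_max/T_min = cosh(S/(2a)) = 1.546746

a=66.920 sag=36.588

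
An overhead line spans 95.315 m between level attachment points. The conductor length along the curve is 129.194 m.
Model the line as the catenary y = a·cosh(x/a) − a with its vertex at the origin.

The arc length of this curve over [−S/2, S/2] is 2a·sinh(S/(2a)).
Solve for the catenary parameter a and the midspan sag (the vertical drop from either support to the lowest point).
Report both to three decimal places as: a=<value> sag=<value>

seed: a₀ = √(S³/(24(L−S))) = √(95.315³/(24·33.879)) = 32.634049
iter 1: u=1.460361  f(a)=+3.802e+00  f'(a)=-2.554e+00  a ← 32.634049 − (+3.802e+00/-2.554e+00) = 34.122423
iter 2: u=1.396662  f(a)=+2.755e-01  f'(a)=-2.196e+00  a ← 34.122423 − (+2.755e-01/-2.196e+00) = 34.247889
iter 3: u=1.391546  f(a)=+1.698e-03  f'(a)=-2.169e+00  a ← 34.247889 − (+1.698e-03/-2.169e+00) = 34.248672
iter 4: u=1.391514  f(a)=+6.532e-08  f'(a)=-2.169e+00  a ← 34.248672 − (+6.532e-08/-2.169e+00) = 34.248672
iter 5: u=1.391514  f(a)=+0.000e+00  f'(a)=-2.169e+00  a ← 34.248672 − (+0.000e+00/-2.169e+00) = 34.248672
converged: |Δa| < 1e-12 after 5 iterations
sag = a·(cosh(S/(2a)) − 1) = 34.248672·(cosh(1.391514) − 1) = 38.865923
T_max/T_min = cosh(S/(2a)) = 2.134815

a=34.249 sag=38.866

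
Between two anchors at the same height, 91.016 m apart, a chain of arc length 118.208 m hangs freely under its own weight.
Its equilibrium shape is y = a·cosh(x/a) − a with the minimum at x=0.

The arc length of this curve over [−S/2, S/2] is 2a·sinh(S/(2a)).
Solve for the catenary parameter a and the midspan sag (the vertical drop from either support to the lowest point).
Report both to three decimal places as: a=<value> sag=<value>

a=35.419 sag=33.485

seed: a₀ = √(S³/(24(L−S))) = √(91.016³/(24·27.192)) = 33.989942
iter 1: u=1.338867  f(a)=+2.544e+00  f'(a)=-1.906e+00  a ← 33.989942 − (+2.544e+00/-1.906e+00) = 35.324722
iter 2: u=1.288276  f(a)=+1.575e-01  f'(a)=-1.676e+00  a ← 35.324722 − (+1.575e-01/-1.676e+00) = 35.418684
iter 3: u=1.284859  f(a)=+6.922e-04  f'(a)=-1.662e+00  a ← 35.418684 − (+6.922e-04/-1.662e+00) = 35.419101
iter 4: u=1.284843  f(a)=+1.350e-08  f'(a)=-1.662e+00  a ← 35.419101 − (+1.350e-08/-1.662e+00) = 35.419101
iter 5: u=1.284843  f(a)=+1.421e-14  f'(a)=-1.662e+00  a ← 35.419101 − (+1.421e-14/-1.662e+00) = 35.419101
converged: |Δa| < 1e-12 after 5 iterations
sag = a·(cosh(S/(2a)) − 1) = 35.419101·(cosh(1.284843) − 1) = 33.485148
T_max/T_min = cosh(S/(2a)) = 1.945398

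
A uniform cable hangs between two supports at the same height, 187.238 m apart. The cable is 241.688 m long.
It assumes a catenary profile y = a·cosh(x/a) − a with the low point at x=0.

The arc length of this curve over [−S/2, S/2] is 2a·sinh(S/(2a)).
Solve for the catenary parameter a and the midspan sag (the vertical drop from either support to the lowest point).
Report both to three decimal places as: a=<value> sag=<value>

a=73.779 sag=67.807

seed: a₀ = √(S³/(24(L−S))) = √(187.238³/(24·54.450)) = 70.873916
iter 1: u=1.320923  f(a)=+4.953e+00  f'(a)=-1.822e+00  a ← 70.873916 − (+4.953e+00/-1.822e+00) = 73.592263
iter 2: u=1.272131  f(a)=+2.992e-01  f'(a)=-1.608e+00  a ← 73.592263 − (+2.992e-01/-1.608e+00) = 73.778347
iter 3: u=1.268922  f(a)=+1.247e-03  f'(a)=-1.594e+00  a ← 73.778347 − (+1.247e-03/-1.594e+00) = 73.779129
iter 4: u=1.268909  f(a)=+2.187e-08  f'(a)=-1.594e+00  a ← 73.779129 − (+2.187e-08/-1.594e+00) = 73.779129
iter 5: u=1.268909  f(a)=-2.842e-14  f'(a)=-1.594e+00  a ← 73.779129 − (-2.842e-14/-1.594e+00) = 73.779129
converged: |Δa| < 1e-12 after 5 iterations
sag = a·(cosh(S/(2a)) − 1) = 73.779129·(cosh(1.268909) − 1) = 67.807001
T_max/T_min = cosh(S/(2a)) = 1.919054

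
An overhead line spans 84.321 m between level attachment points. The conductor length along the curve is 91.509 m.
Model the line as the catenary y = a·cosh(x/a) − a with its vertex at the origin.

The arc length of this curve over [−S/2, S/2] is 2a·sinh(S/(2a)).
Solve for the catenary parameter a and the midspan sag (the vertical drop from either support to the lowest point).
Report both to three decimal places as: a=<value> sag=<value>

a=59.691 sag=15.519

seed: a₀ = √(S³/(24(L−S))) = √(84.321³/(24·7.188)) = 58.951379
iter 1: u=0.715174  f(a)=+1.861e-01  f'(a)=-2.566e-01  a ← 58.951379 − (+1.861e-01/-2.566e-01) = 59.676647
iter 2: u=0.706482  f(a)=+3.490e-03  f'(a)=-2.470e-01  a ← 59.676647 − (+3.490e-03/-2.470e-01) = 59.690774
iter 3: u=0.706315  f(a)=+1.279e-06  f'(a)=-2.468e-01  a ← 59.690774 − (+1.279e-06/-2.468e-01) = 59.690779
iter 4: u=0.706315  f(a)=+1.847e-13  f'(a)=-2.468e-01  a ← 59.690779 − (+1.847e-13/-2.468e-01) = 59.690779
converged: |Δa| < 1e-12 after 4 iterations
sag = a·(cosh(S/(2a)) − 1) = 59.690779·(cosh(0.706315) − 1) = 15.518684
T_max/T_min = cosh(S/(2a)) = 1.259985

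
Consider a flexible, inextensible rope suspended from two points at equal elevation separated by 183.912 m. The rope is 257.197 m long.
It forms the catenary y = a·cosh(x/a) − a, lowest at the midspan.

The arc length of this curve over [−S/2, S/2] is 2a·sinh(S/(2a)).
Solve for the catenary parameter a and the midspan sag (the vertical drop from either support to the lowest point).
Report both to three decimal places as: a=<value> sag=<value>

seed: a₀ = √(S³/(24(L−S))) = √(183.912³/(24·73.285)) = 59.470547
iter 1: u=1.546244  f(a)=+9.276e+00  f'(a)=-3.106e+00  a ← 59.470547 − (+9.276e+00/-3.106e+00) = 62.456731
iter 2: u=1.472315  f(a)=+7.445e-01  f'(a)=-2.626e+00  a ← 62.456731 − (+7.445e-01/-2.626e+00) = 62.740222
iter 3: u=1.465663  f(a)=+5.720e-03  f'(a)=-2.586e+00  a ← 62.740222 − (+5.720e-03/-2.586e+00) = 62.742434
iter 4: u=1.465611  f(a)=+3.433e-07  f'(a)=-2.586e+00  a ← 62.742434 − (+3.433e-07/-2.586e+00) = 62.742434
iter 5: u=1.465611  f(a)=+0.000e+00  f'(a)=-2.586e+00  a ← 62.742434 − (+0.000e+00/-2.586e+00) = 62.742434
converged: |Δa| < 1e-12 after 5 iterations
sag = a·(cosh(S/(2a)) − 1) = 62.742434·(cosh(1.465611) − 1) = 80.345606
T_max/T_min = cosh(S/(2a)) = 2.280562

a=62.742 sag=80.346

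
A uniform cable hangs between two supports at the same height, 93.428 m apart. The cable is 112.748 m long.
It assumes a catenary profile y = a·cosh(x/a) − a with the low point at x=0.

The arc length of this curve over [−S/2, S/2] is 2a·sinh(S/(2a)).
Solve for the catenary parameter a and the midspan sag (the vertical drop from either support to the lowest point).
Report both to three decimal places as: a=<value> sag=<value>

seed: a₀ = √(S³/(24(L−S))) = √(93.428³/(24·19.320)) = 41.937873
iter 1: u=1.113886  f(a)=+1.235e+00  f'(a)=-1.041e+00  a ← 41.937873 − (+1.235e+00/-1.041e+00) = 43.123984
iter 2: u=1.083249  f(a)=+5.431e-02  f'(a)=-9.511e-01  a ← 43.123984 − (+5.431e-02/-9.511e-01) = 43.181090
iter 3: u=1.081816  f(a)=+1.158e-04  f'(a)=-9.471e-01  a ← 43.181090 − (+1.158e-04/-9.471e-01) = 43.181212
iter 4: u=1.081813  f(a)=+5.293e-10  f'(a)=-9.470e-01  a ← 43.181212 − (+5.293e-10/-9.470e-01) = 43.181212
iter 5: u=1.081813  f(a)=+1.421e-14  f'(a)=-9.470e-01  a ← 43.181212 − (+1.421e-14/-9.470e-01) = 43.181212
converged: |Δa| < 1e-12 after 5 iterations
sag = a·(cosh(S/(2a)) − 1) = 43.181212·(cosh(1.081813) − 1) = 27.830371
T_max/T_min = cosh(S/(2a)) = 1.644502

a=43.181 sag=27.830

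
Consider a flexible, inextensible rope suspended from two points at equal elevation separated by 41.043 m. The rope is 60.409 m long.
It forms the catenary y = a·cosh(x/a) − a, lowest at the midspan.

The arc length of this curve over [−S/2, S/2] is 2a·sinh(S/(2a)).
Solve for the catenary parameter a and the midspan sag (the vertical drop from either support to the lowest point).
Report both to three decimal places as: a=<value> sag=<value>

a=12.980 sag=19.895

seed: a₀ = √(S³/(24(L−S))) = √(41.043³/(24·19.366)) = 12.196439
iter 1: u=1.682581  f(a)=+2.934e+00  f'(a)=-4.171e+00  a ← 12.196439 − (+2.934e+00/-4.171e+00) = 12.899839
iter 2: u=1.590834  f(a)=+2.729e-01  f'(a)=-3.428e+00  a ← 12.899839 − (+2.729e-01/-3.428e+00) = 12.979464
iter 3: u=1.581075  f(a)=+2.897e-03  f'(a)=-3.355e+00  a ← 12.979464 − (+2.897e-03/-3.355e+00) = 12.980327
iter 4: u=1.580969  f(a)=+3.342e-07  f'(a)=-3.354e+00  a ← 12.980327 − (+3.342e-07/-3.354e+00) = 12.980327
iter 5: u=1.580969  f(a)=+0.000e+00  f'(a)=-3.354e+00  a ← 12.980327 − (+0.000e+00/-3.354e+00) = 12.980327
converged: |Δa| < 1e-12 after 5 iterations
sag = a·(cosh(S/(2a)) − 1) = 12.980327·(cosh(1.580969) − 1) = 19.895206
T_max/T_min = cosh(S/(2a)) = 2.532720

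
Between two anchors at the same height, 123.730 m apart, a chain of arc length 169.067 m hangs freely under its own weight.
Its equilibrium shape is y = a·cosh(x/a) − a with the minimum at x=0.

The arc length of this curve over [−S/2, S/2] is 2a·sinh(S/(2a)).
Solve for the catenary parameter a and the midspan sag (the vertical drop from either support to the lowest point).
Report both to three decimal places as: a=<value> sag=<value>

a=43.847 sag=51.381

seed: a₀ = √(S³/(24(L−S))) = √(123.730³/(24·45.337)) = 41.723479
iter 1: u=1.482738  f(a)=+5.253e+00  f'(a)=-2.690e+00  a ← 41.723479 − (+5.253e+00/-2.690e+00) = 43.676099
iter 2: u=1.416450  f(a)=+3.912e-01  f'(a)=-2.303e+00  a ← 43.676099 − (+3.912e-01/-2.303e+00) = 43.845986
iter 3: u=1.410962  f(a)=+2.557e-03  f'(a)=-2.273e+00  a ← 43.845986 − (+2.557e-03/-2.273e+00) = 43.847110
iter 4: u=1.410925  f(a)=+1.108e-07  f'(a)=-2.273e+00  a ← 43.847110 − (+1.108e-07/-2.273e+00) = 43.847111
iter 5: u=1.410925  f(a)=-2.842e-14  f'(a)=-2.273e+00  a ← 43.847111 − (-2.842e-14/-2.273e+00) = 43.847111
converged: |Δa| < 1e-12 after 5 iterations
sag = a·(cosh(S/(2a)) − 1) = 43.847111·(cosh(1.410925) − 1) = 51.381466
T_max/T_min = cosh(S/(2a)) = 2.171832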